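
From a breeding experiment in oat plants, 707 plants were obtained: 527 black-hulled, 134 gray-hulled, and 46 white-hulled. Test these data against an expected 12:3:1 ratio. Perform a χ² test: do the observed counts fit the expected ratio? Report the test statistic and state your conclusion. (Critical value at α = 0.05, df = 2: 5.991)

0.110; consistent

Total ratio parts = 16. Expected numbers out of 707:
  black-hulled: 707 × 12/16 = 530.25
  gray-hulled: 707 × 3/16 = 132.5625
  white-hulled: 707 × 1/16 = 44.1875
χ² = Σ (O − E)² / E
  black-hulled: (527 − 530.25)² / 530.25 = 0.0199
  gray-hulled: (134 − 132.5625)² / 132.5625 = 0.0156
  white-hulled: (46 − 44.1875)² / 44.1875 = 0.0743
χ² = 0.0199 + 0.0156 + 0.0743 = 0.1098 ≈ 0.110
Degrees of freedom = 3 − 1 = 2; critical value at α = 0.05 is 5.991.
Since 0.110 < 5.991, we fail to reject the null hypothesis — the data are consistent with the 12:3:1 ratio.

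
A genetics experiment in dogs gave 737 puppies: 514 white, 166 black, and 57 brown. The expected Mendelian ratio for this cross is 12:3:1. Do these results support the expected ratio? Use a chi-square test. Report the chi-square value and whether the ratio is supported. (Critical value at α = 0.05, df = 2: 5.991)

10.911; not consistent

The 12:3:1 ratio has 16 parts, so with N = 737 the expected counts are:
  white: 737 × 12/16 = 552.75
  black: 737 × 3/16 = 138.1875
  brown: 737 × 1/16 = 46.0625
χ² = Σ (O − E)² / E
  white: (514 − 552.75)² / 552.75 = 2.7165
  black: (166 − 138.1875)² / 138.1875 = 5.5977
  brown: (57 − 46.0625)² / 46.0625 = 2.5971
χ² = 2.7165 + 5.5977 + 2.5971 = 10.9113 ≈ 10.911
Degrees of freedom = 3 − 1 = 2; critical value at α = 0.05 is 5.991.
Since 10.911 > 5.991, we reject the null hypothesis — the data do not fit the 12:3:1 ratio.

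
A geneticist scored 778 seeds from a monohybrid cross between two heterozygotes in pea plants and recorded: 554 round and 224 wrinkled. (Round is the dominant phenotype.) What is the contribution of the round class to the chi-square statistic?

For a monohybrid cross between heterozygotes with complete dominance, the expected phenotypic ratio is 3:1.
Total ratio parts = 4. Expected numbers out of 778:
  round: 778 × 3/4 = 583.5
  wrinkled: 778 × 1/4 = 194.5
Contribution of round: (554 − 583.5)² / 583.5 = 1.4914

1.491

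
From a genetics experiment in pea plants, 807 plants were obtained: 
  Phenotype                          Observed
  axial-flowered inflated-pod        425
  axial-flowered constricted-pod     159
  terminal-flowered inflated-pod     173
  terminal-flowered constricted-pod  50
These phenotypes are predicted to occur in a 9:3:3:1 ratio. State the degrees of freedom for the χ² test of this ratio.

3

A goodness-of-fit test with 4 phenotype classes has df = 4 − 1 = 3.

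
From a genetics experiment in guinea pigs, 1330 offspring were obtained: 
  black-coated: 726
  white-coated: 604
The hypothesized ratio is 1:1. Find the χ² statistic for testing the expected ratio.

11.191

The 1:1 ratio has 2 parts, so with N = 1330 the expected counts are:
  black-coated: 1330 × 1/2 = 665
  white-coated: 1330 × 1/2 = 665
χ² = Σ (O − E)² / E
  black-coated: (726 − 665)² / 665 = 5.5955
  white-coated: (604 − 665)² / 665 = 5.5955
χ² = 5.5955 + 5.5955 = 11.191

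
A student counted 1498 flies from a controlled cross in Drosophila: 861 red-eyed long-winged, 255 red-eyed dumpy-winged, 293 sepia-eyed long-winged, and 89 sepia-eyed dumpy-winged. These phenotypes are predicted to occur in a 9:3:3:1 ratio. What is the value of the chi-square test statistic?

Total ratio parts = 16. Expected numbers out of 1498:
  red-eyed long-winged: 1498 × 9/16 = 842.625
  red-eyed dumpy-winged: 1498 × 3/16 = 280.875
  sepia-eyed long-winged: 1498 × 3/16 = 280.875
  sepia-eyed dumpy-winged: 1498 × 1/16 = 93.625
χ² = Σ (O − E)² / E
  red-eyed long-winged: (861 − 842.625)² / 842.625 = 0.4007
  red-eyed dumpy-winged: (255 − 280.875)² / 280.875 = 2.3837
  sepia-eyed long-winged: (293 − 280.875)² / 280.875 = 0.5234
  sepia-eyed dumpy-winged: (89 − 93.625)² / 93.625 = 0.2285
χ² = 0.4007 + 2.3837 + 0.5234 + 0.2285 = 3.5363 ≈ 3.536

3.536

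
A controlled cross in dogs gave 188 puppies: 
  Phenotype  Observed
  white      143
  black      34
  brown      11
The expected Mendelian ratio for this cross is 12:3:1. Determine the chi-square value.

0.121

Expected counts for N = 188 under a 12:3:1 ratio (total parts = 16):
  white: 188 × 12/16 = 141
  black: 188 × 3/16 = 35.25
  brown: 188 × 1/16 = 11.75
χ² = Σ (O − E)² / E
  white: (143 − 141)² / 141 = 0.0284
  black: (34 − 35.25)² / 35.25 = 0.0443
  brown: (11 − 11.75)² / 11.75 = 0.0479
χ² = 0.0284 + 0.0443 + 0.0479 = 0.1206 ≈ 0.121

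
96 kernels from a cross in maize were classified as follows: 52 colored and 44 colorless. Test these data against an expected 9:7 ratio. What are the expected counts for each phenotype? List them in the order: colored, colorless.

The 9:7 ratio has 16 parts, so with N = 96 the expected counts are:
  colored: 96 × 9/16 = 54
  colorless: 96 × 7/16 = 42

54, 42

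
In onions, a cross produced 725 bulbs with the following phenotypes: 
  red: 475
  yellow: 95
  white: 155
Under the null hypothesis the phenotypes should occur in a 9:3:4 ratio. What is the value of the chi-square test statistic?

27.199

The 9:3:4 ratio has 16 parts, so with N = 725 the expected counts are:
  red: 725 × 9/16 = 407.8125
  yellow: 725 × 3/16 = 135.9375
  white: 725 × 4/16 = 181.25
χ² = Σ (O − E)² / E
  red: (475 − 407.8125)² / 407.8125 = 11.0692
  yellow: (95 − 135.9375)² / 135.9375 = 12.3283
  white: (155 − 181.25)² / 181.25 = 3.8017
χ² = 11.0692 + 12.3283 + 3.8017 = 27.1992 ≈ 27.199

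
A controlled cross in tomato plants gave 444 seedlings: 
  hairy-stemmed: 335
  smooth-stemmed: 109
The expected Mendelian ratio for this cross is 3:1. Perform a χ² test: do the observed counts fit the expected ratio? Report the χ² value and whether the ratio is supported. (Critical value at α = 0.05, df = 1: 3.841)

Total ratio parts = 4. Expected numbers out of 444:
  hairy-stemmed: 444 × 3/4 = 333
  smooth-stemmed: 444 × 1/4 = 111
χ² = Σ (O − E)² / E
  hairy-stemmed: (335 − 333)² / 333 = 0.0120
  smooth-stemmed: (109 − 111)² / 111 = 0.0360
χ² = 0.0120 + 0.0360 = 0.048
Degrees of freedom = 2 − 1 = 1; critical value at α = 0.05 is 3.841.
Since 0.048 < 3.841, we fail to reject the null hypothesis — the data are consistent with the 3:1 ratio.

0.048; consistent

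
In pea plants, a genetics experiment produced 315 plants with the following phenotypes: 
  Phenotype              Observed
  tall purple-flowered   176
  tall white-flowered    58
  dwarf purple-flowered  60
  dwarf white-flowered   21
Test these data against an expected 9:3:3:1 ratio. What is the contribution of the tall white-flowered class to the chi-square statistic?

0.019

The 9:3:3:1 ratio has 16 parts, so with N = 315 the expected counts are:
  tall purple-flowered: 315 × 9/16 = 177.1875
  tall white-flowered: 315 × 3/16 = 59.0625
  dwarf purple-flowered: 315 × 3/16 = 59.0625
  dwarf white-flowered: 315 × 1/16 = 19.6875
Contribution of tall white-flowered: (58 − 59.0625)² / 59.0625 = 0.0191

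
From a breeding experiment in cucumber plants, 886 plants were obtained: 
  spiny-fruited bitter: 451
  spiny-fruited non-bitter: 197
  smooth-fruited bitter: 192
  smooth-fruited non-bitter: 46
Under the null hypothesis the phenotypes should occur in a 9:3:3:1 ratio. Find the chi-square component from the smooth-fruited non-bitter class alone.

1.587

Expected counts for N = 886 under a 9:3:3:1 ratio (total parts = 16):
  spiny-fruited bitter: 886 × 9/16 = 498.375
  spiny-fruited non-bitter: 886 × 3/16 = 166.125
  smooth-fruited bitter: 886 × 3/16 = 166.125
  smooth-fruited non-bitter: 886 × 1/16 = 55.375
Contribution of smooth-fruited non-bitter: (46 − 55.375)² / 55.375 = 1.5872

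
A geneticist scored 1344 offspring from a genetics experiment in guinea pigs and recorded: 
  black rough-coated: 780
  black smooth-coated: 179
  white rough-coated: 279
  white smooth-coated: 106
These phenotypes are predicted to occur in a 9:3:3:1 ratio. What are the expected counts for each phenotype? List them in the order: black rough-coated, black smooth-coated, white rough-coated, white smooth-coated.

Expected counts for N = 1344 under a 9:3:3:1 ratio (total parts = 16):
  black rough-coated: 1344 × 9/16 = 756
  black smooth-coated: 1344 × 3/16 = 252
  white rough-coated: 1344 × 3/16 = 252
  white smooth-coated: 1344 × 1/16 = 84

756, 252, 252, 84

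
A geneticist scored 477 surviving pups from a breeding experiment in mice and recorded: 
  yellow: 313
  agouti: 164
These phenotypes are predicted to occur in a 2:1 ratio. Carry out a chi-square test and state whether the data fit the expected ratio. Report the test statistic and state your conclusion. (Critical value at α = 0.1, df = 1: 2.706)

0.236; consistent

Total ratio parts = 3. Expected numbers out of 477:
  yellow: 477 × 2/3 = 318
  agouti: 477 × 1/3 = 159
χ² = Σ (O − E)² / E
  yellow: (313 − 318)² / 318 = 0.0786
  agouti: (164 − 159)² / 159 = 0.1572
χ² = 0.0786 + 0.1572 = 0.2358 ≈ 0.236
Degrees of freedom = 2 − 1 = 1; critical value at α = 0.1 is 2.706.
Since 0.236 < 2.706, we fail to reject the null hypothesis — the data are consistent with the 2:1 ratio.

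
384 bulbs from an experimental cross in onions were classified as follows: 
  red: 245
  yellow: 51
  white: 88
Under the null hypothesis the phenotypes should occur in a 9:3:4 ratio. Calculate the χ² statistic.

Total ratio parts = 16. Expected numbers out of 384:
  red: 384 × 9/16 = 216
  yellow: 384 × 3/16 = 72
  white: 384 × 4/16 = 96
χ² = Σ (O − E)² / E
  red: (245 − 216)² / 216 = 3.8935
  yellow: (51 − 72)² / 72 = 6.1250
  white: (88 − 96)² / 96 = 0.6667
χ² = 3.8935 + 6.1250 + 0.6667 = 10.6852 ≈ 10.685

10.685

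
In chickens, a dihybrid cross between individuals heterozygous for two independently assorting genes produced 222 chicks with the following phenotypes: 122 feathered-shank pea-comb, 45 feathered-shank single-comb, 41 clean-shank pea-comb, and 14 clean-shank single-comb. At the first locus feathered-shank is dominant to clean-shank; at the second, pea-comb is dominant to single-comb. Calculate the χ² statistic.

A dihybrid F₂ with independent assortment and complete dominance at both loci gives a 9:3:3:1 phenotypic ratio.
The 9:3:3:1 ratio has 16 parts, so with N = 222 the expected counts are:
  feathered-shank pea-comb: 222 × 9/16 = 124.875
  feathered-shank single-comb: 222 × 3/16 = 41.625
  clean-shank pea-comb: 222 × 3/16 = 41.625
  clean-shank single-comb: 222 × 1/16 = 13.875
χ² = Σ (O − E)² / E
  feathered-shank pea-comb: (122 − 124.875)² / 124.875 = 0.0662
  feathered-shank single-comb: (45 − 41.625)² / 41.625 = 0.2736
  clean-shank pea-comb: (41 − 41.625)² / 41.625 = 0.0094
  clean-shank single-comb: (14 − 13.875)² / 13.875 = 0.0011
χ² = 0.0662 + 0.2736 + 0.0094 + 0.0011 = 0.3503 ≈ 0.350

0.350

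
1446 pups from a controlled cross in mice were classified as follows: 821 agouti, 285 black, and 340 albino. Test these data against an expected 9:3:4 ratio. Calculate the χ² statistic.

2.060

Expected counts for N = 1446 under a 9:3:4 ratio (total parts = 16):
  agouti: 1446 × 9/16 = 813.375
  black: 1446 × 3/16 = 271.125
  albino: 1446 × 4/16 = 361.5
χ² = Σ (O − E)² / E
  agouti: (821 − 813.375)² / 813.375 = 0.0715
  black: (285 − 271.125)² / 271.125 = 0.7101
  albino: (340 − 361.5)² / 361.5 = 1.2787
χ² = 0.0715 + 0.7101 + 1.2787 = 2.0603 ≈ 2.060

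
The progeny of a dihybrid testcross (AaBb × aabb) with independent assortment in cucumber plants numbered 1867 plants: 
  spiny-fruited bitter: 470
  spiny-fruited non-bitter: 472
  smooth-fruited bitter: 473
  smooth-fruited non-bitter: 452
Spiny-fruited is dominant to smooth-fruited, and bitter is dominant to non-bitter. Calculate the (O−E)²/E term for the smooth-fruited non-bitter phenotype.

A dihybrid testcross with independent assortment gives a 1:1:1:1 ratio.
Under the 1:1:1:1 hypothesis (Σ ratio = 4, N = 1867):
  spiny-fruited bitter: 1867 × 1/4 = 466.75
  spiny-fruited non-bitter: 1867 × 1/4 = 466.75
  smooth-fruited bitter: 1867 × 1/4 = 466.75
  smooth-fruited non-bitter: 1867 × 1/4 = 466.75
Contribution of smooth-fruited non-bitter: (452 − 466.75)² / 466.75 = 0.4661

0.466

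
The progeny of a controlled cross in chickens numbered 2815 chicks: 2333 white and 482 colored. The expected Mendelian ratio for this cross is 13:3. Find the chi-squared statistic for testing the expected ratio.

4.894

The 13:3 ratio has 16 parts, so with N = 2815 the expected counts are:
  white: 2815 × 13/16 = 2287.1875
  colored: 2815 × 3/16 = 527.8125
χ² = Σ (O − E)² / E
  white: (2333 − 2287.1875)² / 2287.1875 = 0.9176
  colored: (482 − 527.8125)² / 527.8125 = 3.9764
χ² = 0.9176 + 3.9764 = 4.894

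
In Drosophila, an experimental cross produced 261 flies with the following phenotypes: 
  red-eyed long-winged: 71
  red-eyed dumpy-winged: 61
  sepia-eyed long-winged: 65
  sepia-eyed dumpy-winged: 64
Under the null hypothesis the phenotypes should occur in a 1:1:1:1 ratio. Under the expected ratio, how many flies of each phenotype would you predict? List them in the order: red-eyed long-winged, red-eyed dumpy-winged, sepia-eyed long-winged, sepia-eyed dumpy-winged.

Under the 1:1:1:1 hypothesis (Σ ratio = 4, N = 261):
  red-eyed long-winged: 261 × 1/4 = 65.25
  red-eyed dumpy-winged: 261 × 1/4 = 65.25
  sepia-eyed long-winged: 261 × 1/4 = 65.25
  sepia-eyed dumpy-winged: 261 × 1/4 = 65.25

65.25, 65.25, 65.25, 65.25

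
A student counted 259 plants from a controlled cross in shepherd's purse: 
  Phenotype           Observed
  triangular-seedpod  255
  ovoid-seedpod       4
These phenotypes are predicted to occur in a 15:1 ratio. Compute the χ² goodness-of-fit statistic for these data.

9.788

The 15:1 ratio has 16 parts, so with N = 259 the expected counts are:
  triangular-seedpod: 259 × 15/16 = 242.8125
  ovoid-seedpod: 259 × 1/16 = 16.1875
χ² = Σ (O − E)² / E
  triangular-seedpod: (255 − 242.8125)² / 242.8125 = 0.6117
  ovoid-seedpod: (4 − 16.1875)² / 16.1875 = 9.1759
χ² = 0.6117 + 9.1759 = 9.7876 ≈ 9.788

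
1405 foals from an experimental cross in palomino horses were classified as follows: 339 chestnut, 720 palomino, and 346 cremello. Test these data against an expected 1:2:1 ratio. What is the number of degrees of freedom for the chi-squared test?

A goodness-of-fit test with 3 phenotype classes has df = 3 − 1 = 2.

2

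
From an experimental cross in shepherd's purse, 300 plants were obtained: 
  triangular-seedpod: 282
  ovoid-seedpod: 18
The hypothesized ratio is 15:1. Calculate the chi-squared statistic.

Total ratio parts = 16. Expected numbers out of 300:
  triangular-seedpod: 300 × 15/16 = 281.25
  ovoid-seedpod: 300 × 1/16 = 18.75
χ² = Σ (O − E)² / E
  triangular-seedpod: (282 − 281.25)² / 281.25 = 0.0020
  ovoid-seedpod: (18 − 18.75)² / 18.75 = 0.0300
χ² = 0.0020 + 0.0300 = 0.032

0.032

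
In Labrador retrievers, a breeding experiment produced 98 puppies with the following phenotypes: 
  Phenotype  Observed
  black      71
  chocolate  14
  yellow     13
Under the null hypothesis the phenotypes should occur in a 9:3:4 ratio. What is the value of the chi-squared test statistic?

11.011

The 9:3:4 ratio has 16 parts, so with N = 98 the expected counts are:
  black: 98 × 9/16 = 55.125
  chocolate: 98 × 3/16 = 18.375
  yellow: 98 × 4/16 = 24.5
χ² = Σ (O − E)² / E
  black: (71 − 55.125)² / 55.125 = 4.5717
  chocolate: (14 − 18.375)² / 18.375 = 1.0417
  yellow: (13 − 24.5)² / 24.5 = 5.3980
χ² = 4.5717 + 1.0417 + 5.3980 = 11.0114 ≈ 11.011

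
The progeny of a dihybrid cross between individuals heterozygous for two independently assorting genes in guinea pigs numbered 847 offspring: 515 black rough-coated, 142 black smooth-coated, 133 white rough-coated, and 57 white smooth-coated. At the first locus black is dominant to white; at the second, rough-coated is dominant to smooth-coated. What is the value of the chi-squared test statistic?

A dihybrid F₂ with independent assortment and complete dominance at both loci gives a 9:3:3:1 phenotypic ratio.
Under the 9:3:3:1 hypothesis (Σ ratio = 16, N = 847):
  black rough-coated: 847 × 9/16 = 476.4375
  black smooth-coated: 847 × 3/16 = 158.8125
  white rough-coated: 847 × 3/16 = 158.8125
  white smooth-coated: 847 × 1/16 = 52.9375
χ² = Σ (O − E)² / E
  black rough-coated: (515 − 476.4375)² / 476.4375 = 3.1212
  black smooth-coated: (142 − 158.8125)² / 158.8125 = 1.7798
  white rough-coated: (133 − 158.8125)² / 158.8125 = 4.1954
  white smooth-coated: (57 − 52.9375)² / 52.9375 = 0.3118
χ² = 3.1212 + 1.7798 + 4.1954 + 0.3118 = 9.4082 ≈ 9.408

9.408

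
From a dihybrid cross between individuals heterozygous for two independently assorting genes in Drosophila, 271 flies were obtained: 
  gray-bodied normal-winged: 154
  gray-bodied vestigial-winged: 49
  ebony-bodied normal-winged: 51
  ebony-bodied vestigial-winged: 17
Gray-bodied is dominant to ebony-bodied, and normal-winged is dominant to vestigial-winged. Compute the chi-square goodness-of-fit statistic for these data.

A dihybrid F₂ with independent assortment and complete dominance at both loci gives a 9:3:3:1 phenotypic ratio.
The 9:3:3:1 ratio has 16 parts, so with N = 271 the expected counts are:
  gray-bodied normal-winged: 271 × 9/16 = 152.4375
  gray-bodied vestigial-winged: 271 × 3/16 = 50.8125
  ebony-bodied normal-winged: 271 × 3/16 = 50.8125
  ebony-bodied vestigial-winged: 271 × 1/16 = 16.9375
χ² = Σ (O − E)² / E
  gray-bodied normal-winged: (154 − 152.4375)² / 152.4375 = 0.0160
  gray-bodied vestigial-winged: (49 − 50.8125)² / 50.8125 = 0.0647
  ebony-bodied normal-winged: (51 − 50.8125)² / 50.8125 = 0.0007
  ebony-bodied vestigial-winged: (17 − 16.9375)² / 16.9375 = 0.0002
χ² = 0.0160 + 0.0647 + 0.0007 + 0.0002 = 0.0816 ≈ 0.082

0.082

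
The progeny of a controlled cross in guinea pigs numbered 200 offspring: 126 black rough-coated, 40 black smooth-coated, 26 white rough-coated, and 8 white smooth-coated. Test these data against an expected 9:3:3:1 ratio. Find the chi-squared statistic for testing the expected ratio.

6.933

Expected counts for N = 200 under a 9:3:3:1 ratio (total parts = 16):
  black rough-coated: 200 × 9/16 = 112.5
  black smooth-coated: 200 × 3/16 = 37.5
  white rough-coated: 200 × 3/16 = 37.5
  white smooth-coated: 200 × 1/16 = 12.5
χ² = Σ (O − E)² / E
  black rough-coated: (126 − 112.5)² / 112.5 = 1.6200
  black smooth-coated: (40 − 37.5)² / 37.5 = 0.1667
  white rough-coated: (26 − 37.5)² / 37.5 = 3.5267
  white smooth-coated: (8 − 12.5)² / 12.5 = 1.6200
χ² = 1.6200 + 0.1667 + 3.5267 + 1.6200 = 6.9334 ≈ 6.933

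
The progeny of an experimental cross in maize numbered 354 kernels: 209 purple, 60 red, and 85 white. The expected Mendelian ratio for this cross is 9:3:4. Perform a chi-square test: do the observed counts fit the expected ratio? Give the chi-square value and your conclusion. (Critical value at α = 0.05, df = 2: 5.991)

1.240; consistent

Expected counts for N = 354 under a 9:3:4 ratio (total parts = 16):
  purple: 354 × 9/16 = 199.125
  red: 354 × 3/16 = 66.375
  white: 354 × 4/16 = 88.5
χ² = Σ (O − E)² / E
  purple: (209 − 199.125)² / 199.125 = 0.4897
  red: (60 − 66.375)² / 66.375 = 0.6123
  white: (85 − 88.5)² / 88.5 = 0.1384
χ² = 0.4897 + 0.6123 + 0.1384 = 1.2404 ≈ 1.240
Degrees of freedom = 3 − 1 = 2; critical value at α = 0.05 is 5.991.
Since 1.240 < 5.991, we fail to reject the null hypothesis — the data are consistent with the 9:3:4 ratio.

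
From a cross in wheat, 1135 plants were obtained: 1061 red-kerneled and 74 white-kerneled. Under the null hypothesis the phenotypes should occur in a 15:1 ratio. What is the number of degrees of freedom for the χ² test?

A goodness-of-fit test with 2 phenotype classes has df = 2 − 1 = 1.

1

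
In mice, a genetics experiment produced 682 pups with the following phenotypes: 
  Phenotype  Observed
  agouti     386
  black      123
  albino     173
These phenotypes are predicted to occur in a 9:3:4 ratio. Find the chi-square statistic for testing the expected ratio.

0.237

Under the 9:3:4 hypothesis (Σ ratio = 16, N = 682):
  agouti: 682 × 9/16 = 383.625
  black: 682 × 3/16 = 127.875
  albino: 682 × 4/16 = 170.5
χ² = Σ (O − E)² / E
  agouti: (386 − 383.625)² / 383.625 = 0.0147
  black: (123 − 127.875)² / 127.875 = 0.1859
  albino: (173 − 170.5)² / 170.5 = 0.0367
χ² = 0.0147 + 0.1859 + 0.0367 = 0.2373 ≈ 0.237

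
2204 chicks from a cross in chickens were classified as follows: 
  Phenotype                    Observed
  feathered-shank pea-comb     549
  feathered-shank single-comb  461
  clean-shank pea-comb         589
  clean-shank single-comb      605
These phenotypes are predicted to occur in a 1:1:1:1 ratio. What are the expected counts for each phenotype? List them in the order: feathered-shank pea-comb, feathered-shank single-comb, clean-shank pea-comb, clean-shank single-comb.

Expected counts for N = 2204 under a 1:1:1:1 ratio (total parts = 4):
  feathered-shank pea-comb: 2204 × 1/4 = 551
  feathered-shank single-comb: 2204 × 1/4 = 551
  clean-shank pea-comb: 2204 × 1/4 = 551
  clean-shank single-comb: 2204 × 1/4 = 551

551, 551, 551, 551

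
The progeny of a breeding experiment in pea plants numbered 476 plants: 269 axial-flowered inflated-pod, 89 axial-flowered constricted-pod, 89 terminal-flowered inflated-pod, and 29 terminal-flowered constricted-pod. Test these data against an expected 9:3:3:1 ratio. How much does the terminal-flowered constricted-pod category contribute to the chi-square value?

0.019

Under the 9:3:3:1 hypothesis (Σ ratio = 16, N = 476):
  axial-flowered inflated-pod: 476 × 9/16 = 267.75
  axial-flowered constricted-pod: 476 × 3/16 = 89.25
  terminal-flowered inflated-pod: 476 × 3/16 = 89.25
  terminal-flowered constricted-pod: 476 × 1/16 = 29.75
Contribution of terminal-flowered constricted-pod: (29 − 29.75)² / 29.75 = 0.0189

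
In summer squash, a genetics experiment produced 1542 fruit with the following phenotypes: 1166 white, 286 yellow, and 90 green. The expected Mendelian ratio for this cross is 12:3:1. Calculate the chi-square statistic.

0.534

Under the 12:3:1 hypothesis (Σ ratio = 16, N = 1542):
  white: 1542 × 12/16 = 1156.5
  yellow: 1542 × 3/16 = 289.125
  green: 1542 × 1/16 = 96.375
χ² = Σ (O − E)² / E
  white: (1166 − 1156.5)² / 1156.5 = 0.0780
  yellow: (286 − 289.125)² / 289.125 = 0.0338
  green: (90 − 96.375)² / 96.375 = 0.4217
χ² = 0.0780 + 0.0338 + 0.4217 = 0.5335 ≈ 0.534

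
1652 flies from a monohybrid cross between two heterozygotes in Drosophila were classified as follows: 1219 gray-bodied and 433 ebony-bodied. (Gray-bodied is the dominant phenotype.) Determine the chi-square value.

For a monohybrid cross between heterozygotes with complete dominance, the expected phenotypic ratio is 3:1.
Total ratio parts = 4. Expected numbers out of 1652:
  gray-bodied: 1652 × 3/4 = 1239
  ebony-bodied: 1652 × 1/4 = 413
χ² = Σ (O − E)² / E
  gray-bodied: (1219 − 1239)² / 1239 = 0.3228
  ebony-bodied: (433 − 413)² / 413 = 0.9685
χ² = 0.3228 + 0.9685 = 1.2913 ≈ 1.291

1.291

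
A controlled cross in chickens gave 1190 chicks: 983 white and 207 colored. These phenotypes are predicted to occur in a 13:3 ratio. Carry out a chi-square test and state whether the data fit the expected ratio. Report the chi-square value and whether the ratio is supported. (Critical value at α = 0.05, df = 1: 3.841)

Under the 13:3 hypothesis (Σ ratio = 16, N = 1190):
  white: 1190 × 13/16 = 966.875
  colored: 1190 × 3/16 = 223.125
χ² = Σ (O − E)² / E
  white: (983 − 966.875)² / 966.875 = 0.2689
  colored: (207 − 223.125)² / 223.125 = 1.1653
χ² = 0.2689 + 1.1653 = 1.4342 ≈ 1.434
Degrees of freedom = 2 − 1 = 1; critical value at α = 0.05 is 3.841.
Since 1.434 < 3.841, we fail to reject the null hypothesis — the data are consistent with the 13:3 ratio.

1.434; consistent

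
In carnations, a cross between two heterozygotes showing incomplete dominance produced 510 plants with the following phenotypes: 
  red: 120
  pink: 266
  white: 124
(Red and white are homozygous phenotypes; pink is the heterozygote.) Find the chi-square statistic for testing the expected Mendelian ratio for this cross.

1.012

With incomplete dominance, a heterozygote × heterozygote cross gives a 1:2:1 phenotypic ratio.
Total ratio parts = 4. Expected numbers out of 510:
  red: 510 × 1/4 = 127.5
  pink: 510 × 2/4 = 255
  white: 510 × 1/4 = 127.5
χ² = Σ (O − E)² / E
  red: (120 − 127.5)² / 127.5 = 0.4412
  pink: (266 − 255)² / 255 = 0.4745
  white: (124 − 127.5)² / 127.5 = 0.0961
χ² = 0.4412 + 0.4745 + 0.0961 = 1.0118 ≈ 1.012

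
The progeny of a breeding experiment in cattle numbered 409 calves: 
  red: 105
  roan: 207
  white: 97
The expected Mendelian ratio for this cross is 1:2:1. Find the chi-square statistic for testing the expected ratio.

0.374

Under the 1:2:1 hypothesis (Σ ratio = 4, N = 409):
  red: 409 × 1/4 = 102.25
  roan: 409 × 2/4 = 204.5
  white: 409 × 1/4 = 102.25
χ² = Σ (O − E)² / E
  red: (105 − 102.25)² / 102.25 = 0.0740
  roan: (207 − 204.5)² / 204.5 = 0.0306
  white: (97 − 102.25)² / 102.25 = 0.2696
χ² = 0.0740 + 0.0306 + 0.2696 = 0.3742 ≈ 0.374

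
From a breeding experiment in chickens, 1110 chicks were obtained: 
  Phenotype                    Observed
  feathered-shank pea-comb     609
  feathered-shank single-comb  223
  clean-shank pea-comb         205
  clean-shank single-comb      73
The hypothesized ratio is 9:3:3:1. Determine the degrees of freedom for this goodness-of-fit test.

3

A goodness-of-fit test with 4 phenotype classes has df = 4 − 1 = 3.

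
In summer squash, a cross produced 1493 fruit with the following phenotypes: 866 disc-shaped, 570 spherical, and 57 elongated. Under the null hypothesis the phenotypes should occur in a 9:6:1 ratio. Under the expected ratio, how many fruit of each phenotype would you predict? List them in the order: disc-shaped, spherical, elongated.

Total ratio parts = 16. Expected numbers out of 1493:
  disc-shaped: 1493 × 9/16 = 839.8125
  spherical: 1493 × 6/16 = 559.875
  elongated: 1493 × 1/16 = 93.3125

839.8125, 559.875, 93.3125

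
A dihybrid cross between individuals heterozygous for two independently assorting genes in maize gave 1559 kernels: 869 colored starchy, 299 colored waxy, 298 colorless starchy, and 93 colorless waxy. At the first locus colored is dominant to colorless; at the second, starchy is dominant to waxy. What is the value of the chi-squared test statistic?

0.538

A dihybrid F₂ with independent assortment and complete dominance at both loci gives a 9:3:3:1 phenotypic ratio.
Under the 9:3:3:1 hypothesis (Σ ratio = 16, N = 1559):
  colored starchy: 1559 × 9/16 = 876.9375
  colored waxy: 1559 × 3/16 = 292.3125
  colorless starchy: 1559 × 3/16 = 292.3125
  colorless waxy: 1559 × 1/16 = 97.4375
χ² = Σ (O − E)² / E
  colored starchy: (869 − 876.9375)² / 876.9375 = 0.0718
  colored waxy: (299 − 292.3125)² / 292.3125 = 0.1530
  colorless starchy: (298 − 292.3125)² / 292.3125 = 0.1107
  colorless waxy: (93 − 97.4375)² / 97.4375 = 0.2021
χ² = 0.0718 + 0.1530 + 0.1107 + 0.2021 = 0.5376 ≈ 0.538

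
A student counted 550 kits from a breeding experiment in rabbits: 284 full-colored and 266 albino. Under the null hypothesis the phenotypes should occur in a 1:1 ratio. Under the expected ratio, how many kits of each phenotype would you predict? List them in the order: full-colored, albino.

275, 275

Under the 1:1 hypothesis (Σ ratio = 2, N = 550):
  full-colored: 550 × 1/2 = 275
  albino: 550 × 1/2 = 275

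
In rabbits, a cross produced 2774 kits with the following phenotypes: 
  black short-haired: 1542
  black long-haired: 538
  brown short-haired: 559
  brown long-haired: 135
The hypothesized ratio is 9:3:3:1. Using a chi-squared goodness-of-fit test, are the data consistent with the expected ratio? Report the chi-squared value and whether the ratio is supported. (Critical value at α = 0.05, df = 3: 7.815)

Under the 9:3:3:1 hypothesis (Σ ratio = 16, N = 2774):
  black short-haired: 2774 × 9/16 = 1560.375
  black long-haired: 2774 × 3/16 = 520.125
  brown short-haired: 2774 × 3/16 = 520.125
  brown long-haired: 2774 × 1/16 = 173.375
χ² = Σ (O − E)² / E
  black short-haired: (1542 − 1560.375)² / 1560.375 = 0.2164
  black long-haired: (538 − 520.125)² / 520.125 = 0.6143
  brown short-haired: (559 − 520.125)² / 520.125 = 2.9056
  brown long-haired: (135 − 173.375)² / 173.375 = 8.4940
χ² = 0.2164 + 0.6143 + 2.9056 + 8.4940 = 12.2303 ≈ 12.230
Degrees of freedom = 4 − 1 = 3; critical value at α = 0.05 is 7.815.
Since 12.230 > 7.815, we reject the null hypothesis — the data do not fit the 9:3:3:1 ratio.

12.230; not consistent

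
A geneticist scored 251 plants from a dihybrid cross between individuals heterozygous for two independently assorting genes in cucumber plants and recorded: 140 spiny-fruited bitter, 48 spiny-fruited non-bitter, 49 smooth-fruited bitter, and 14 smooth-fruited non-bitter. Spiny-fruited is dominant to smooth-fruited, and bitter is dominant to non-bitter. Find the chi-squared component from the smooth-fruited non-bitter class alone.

0.182

A dihybrid F₂ with independent assortment and complete dominance at both loci gives a 9:3:3:1 phenotypic ratio.
Under the 9:3:3:1 hypothesis (Σ ratio = 16, N = 251):
  spiny-fruited bitter: 251 × 9/16 = 141.1875
  spiny-fruited non-bitter: 251 × 3/16 = 47.0625
  smooth-fruited bitter: 251 × 3/16 = 47.0625
  smooth-fruited non-bitter: 251 × 1/16 = 15.6875
Contribution of smooth-fruited non-bitter: (14 − 15.6875)² / 15.6875 = 0.1815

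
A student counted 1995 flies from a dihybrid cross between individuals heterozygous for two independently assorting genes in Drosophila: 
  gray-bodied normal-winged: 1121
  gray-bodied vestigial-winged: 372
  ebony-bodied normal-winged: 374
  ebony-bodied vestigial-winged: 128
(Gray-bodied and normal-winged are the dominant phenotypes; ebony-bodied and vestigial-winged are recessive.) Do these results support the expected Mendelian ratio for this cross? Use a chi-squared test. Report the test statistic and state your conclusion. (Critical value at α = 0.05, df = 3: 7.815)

0.101; consistent

A dihybrid F₂ with independent assortment and complete dominance at both loci gives a 9:3:3:1 phenotypic ratio.
Total ratio parts = 16. Expected numbers out of 1995:
  gray-bodied normal-winged: 1995 × 9/16 = 1122.1875
  gray-bodied vestigial-winged: 1995 × 3/16 = 374.0625
  ebony-bodied normal-winged: 1995 × 3/16 = 374.0625
  ebony-bodied vestigial-winged: 1995 × 1/16 = 124.6875
χ² = Σ (O − E)² / E
  gray-bodied normal-winged: (1121 − 1122.1875)² / 1122.1875 = 0.0013
  gray-bodied vestigial-winged: (372 − 374.0625)² / 374.0625 = 0.0114
  ebony-bodied normal-winged: (374 − 374.0625)² / 374.0625 = 0.0000
  ebony-bodied vestigial-winged: (128 − 124.6875)² / 124.6875 = 0.0880
χ² = 0.0013 + 0.0114 + 0.0000 + 0.0880 = 0.1007 ≈ 0.101
Degrees of freedom = 4 − 1 = 3; critical value at α = 0.05 is 7.815.
Since 0.101 < 7.815, we fail to reject the null hypothesis — the data are consistent with the 9:3:3:1 ratio.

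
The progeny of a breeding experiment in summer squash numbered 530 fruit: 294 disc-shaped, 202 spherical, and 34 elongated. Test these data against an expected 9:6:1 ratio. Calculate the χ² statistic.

The 9:6:1 ratio has 16 parts, so with N = 530 the expected counts are:
  disc-shaped: 530 × 9/16 = 298.125
  spherical: 530 × 6/16 = 198.75
  elongated: 530 × 1/16 = 33.125
χ² = Σ (O − E)² / E
  disc-shaped: (294 − 298.125)² / 298.125 = 0.0571
  spherical: (202 − 198.75)² / 198.75 = 0.0531
  elongated: (34 − 33.125)² / 33.125 = 0.0231
χ² = 0.0571 + 0.0531 + 0.0231 = 0.1333 ≈ 0.133

0.133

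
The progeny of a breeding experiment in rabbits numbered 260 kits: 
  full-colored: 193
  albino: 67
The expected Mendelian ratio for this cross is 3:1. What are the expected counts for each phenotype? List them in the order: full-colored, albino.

The 3:1 ratio has 4 parts, so with N = 260 the expected counts are:
  full-colored: 260 × 3/4 = 195
  albino: 260 × 1/4 = 65

195, 65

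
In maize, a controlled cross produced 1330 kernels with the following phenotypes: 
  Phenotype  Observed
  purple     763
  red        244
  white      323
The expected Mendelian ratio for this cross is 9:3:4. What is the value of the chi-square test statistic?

0.683

Expected counts for N = 1330 under a 9:3:4 ratio (total parts = 16):
  purple: 1330 × 9/16 = 748.125
  red: 1330 × 3/16 = 249.375
  white: 1330 × 4/16 = 332.5
χ² = Σ (O − E)² / E
  purple: (763 − 748.125)² / 748.125 = 0.2958
  red: (244 − 249.375)² / 249.375 = 0.1159
  white: (323 − 332.5)² / 332.5 = 0.2714
χ² = 0.2958 + 0.1159 + 0.2714 = 0.6831 ≈ 0.683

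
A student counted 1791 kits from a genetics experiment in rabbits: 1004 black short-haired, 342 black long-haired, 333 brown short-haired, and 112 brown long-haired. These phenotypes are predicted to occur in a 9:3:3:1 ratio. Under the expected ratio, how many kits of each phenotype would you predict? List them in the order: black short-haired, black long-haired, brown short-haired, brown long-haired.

Under the 9:3:3:1 hypothesis (Σ ratio = 16, N = 1791):
  black short-haired: 1791 × 9/16 = 1007.4375
  black long-haired: 1791 × 3/16 = 335.8125
  brown short-haired: 1791 × 3/16 = 335.8125
  brown long-haired: 1791 × 1/16 = 111.9375

1007.4375, 335.8125, 335.8125, 111.9375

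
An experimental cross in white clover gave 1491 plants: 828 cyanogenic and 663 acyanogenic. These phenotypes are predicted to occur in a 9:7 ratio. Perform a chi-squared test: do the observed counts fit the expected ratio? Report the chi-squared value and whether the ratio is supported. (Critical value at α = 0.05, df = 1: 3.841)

0.311; consistent

The 9:7 ratio has 16 parts, so with N = 1491 the expected counts are:
  cyanogenic: 1491 × 9/16 = 838.6875
  acyanogenic: 1491 × 7/16 = 652.3125
χ² = Σ (O − E)² / E
  cyanogenic: (828 − 838.6875)² / 838.6875 = 0.1362
  acyanogenic: (663 − 652.3125)² / 652.3125 = 0.1751
χ² = 0.1362 + 0.1751 = 0.3113 ≈ 0.311
Degrees of freedom = 2 − 1 = 1; critical value at α = 0.05 is 3.841.
Since 0.311 < 3.841, we fail to reject the null hypothesis — the data are consistent with the 9:7 ratio.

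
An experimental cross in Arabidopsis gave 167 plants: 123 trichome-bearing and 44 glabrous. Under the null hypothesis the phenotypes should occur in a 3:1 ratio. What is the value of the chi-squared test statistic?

Expected counts for N = 167 under a 3:1 ratio (total parts = 4):
  trichome-bearing: 167 × 3/4 = 125.25
  glabrous: 167 × 1/4 = 41.75
χ² = Σ (O − E)² / E
  trichome-bearing: (123 − 125.25)² / 125.25 = 0.0404
  glabrous: (44 − 41.75)² / 41.75 = 0.1213
χ² = 0.0404 + 0.1213 = 0.1617 ≈ 0.162

0.162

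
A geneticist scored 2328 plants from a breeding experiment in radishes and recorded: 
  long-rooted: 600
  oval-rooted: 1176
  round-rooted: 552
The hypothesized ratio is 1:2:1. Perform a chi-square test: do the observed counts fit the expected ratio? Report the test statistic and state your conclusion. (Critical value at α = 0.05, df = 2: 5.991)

2.227; consistent

The 1:2:1 ratio has 4 parts, so with N = 2328 the expected counts are:
  long-rooted: 2328 × 1/4 = 582
  oval-rooted: 2328 × 2/4 = 1164
  round-rooted: 2328 × 1/4 = 582
χ² = Σ (O − E)² / E
  long-rooted: (600 − 582)² / 582 = 0.5567
  oval-rooted: (1176 − 1164)² / 1164 = 0.1237
  round-rooted: (552 − 582)² / 582 = 1.5464
χ² = 0.5567 + 0.1237 + 1.5464 = 2.2268 ≈ 2.227
Degrees of freedom = 3 − 1 = 2; critical value at α = 0.05 is 5.991.
Since 2.227 < 5.991, we fail to reject the null hypothesis — the data are consistent with the 1:2:1 ratio.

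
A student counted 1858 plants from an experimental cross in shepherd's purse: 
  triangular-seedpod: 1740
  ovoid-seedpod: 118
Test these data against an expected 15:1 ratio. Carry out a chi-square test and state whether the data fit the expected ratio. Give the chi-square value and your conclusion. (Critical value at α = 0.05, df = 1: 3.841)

Total ratio parts = 16. Expected numbers out of 1858:
  triangular-seedpod: 1858 × 15/16 = 1741.875
  ovoid-seedpod: 1858 × 1/16 = 116.125
χ² = Σ (O − E)² / E
  triangular-seedpod: (1740 − 1741.875)² / 1741.875 = 0.0020
  ovoid-seedpod: (118 − 116.125)² / 116.125 = 0.0303
χ² = 0.0020 + 0.0303 = 0.0323 ≈ 0.032
Degrees of freedom = 2 − 1 = 1; critical value at α = 0.05 is 3.841.
Since 0.032 < 3.841, we fail to reject the null hypothesis — the data are consistent with the 15:1 ratio.

0.032; consistent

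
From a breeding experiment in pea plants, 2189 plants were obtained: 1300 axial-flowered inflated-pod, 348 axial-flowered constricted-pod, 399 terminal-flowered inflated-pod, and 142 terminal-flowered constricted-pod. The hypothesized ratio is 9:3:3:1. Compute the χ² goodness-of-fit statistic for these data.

13.845

Expected counts for N = 2189 under a 9:3:3:1 ratio (total parts = 16):
  axial-flowered inflated-pod: 2189 × 9/16 = 1231.3125
  axial-flowered constricted-pod: 2189 × 3/16 = 410.4375
  terminal-flowered inflated-pod: 2189 × 3/16 = 410.4375
  terminal-flowered constricted-pod: 2189 × 1/16 = 136.8125
χ² = Σ (O − E)² / E
  axial-flowered inflated-pod: (1300 − 1231.3125)² / 1231.3125 = 3.8317
  axial-flowered constricted-pod: (348 − 410.4375)² / 410.4375 = 9.4983
  terminal-flowered inflated-pod: (399 − 410.4375)² / 410.4375 = 0.3187
  terminal-flowered constricted-pod: (142 − 136.8125)² / 136.8125 = 0.1967
χ² = 3.8317 + 9.4983 + 0.3187 + 0.1967 = 13.8454 ≈ 13.845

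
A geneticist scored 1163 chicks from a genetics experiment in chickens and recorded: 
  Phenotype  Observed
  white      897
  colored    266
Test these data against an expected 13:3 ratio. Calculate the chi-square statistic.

Total ratio parts = 16. Expected numbers out of 1163:
  white: 1163 × 13/16 = 944.9375
  colored: 1163 × 3/16 = 218.0625
χ² = Σ (O − E)² / E
  white: (897 − 944.9375)² / 944.9375 = 2.4319
  colored: (266 − 218.0625)² / 218.0625 = 10.5383
χ² = 2.4319 + 10.5383 = 12.9702 ≈ 12.970

12.970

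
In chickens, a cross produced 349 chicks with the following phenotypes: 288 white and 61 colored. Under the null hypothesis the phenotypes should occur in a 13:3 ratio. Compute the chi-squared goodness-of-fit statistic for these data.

Total ratio parts = 16. Expected numbers out of 349:
  white: 349 × 13/16 = 283.5625
  colored: 349 × 3/16 = 65.4375
χ² = Σ (O − E)² / E
  white: (288 − 283.5625)² / 283.5625 = 0.0694
  colored: (61 − 65.4375)² / 65.4375 = 0.3009
χ² = 0.0694 + 0.3009 = 0.3703 ≈ 0.370

0.370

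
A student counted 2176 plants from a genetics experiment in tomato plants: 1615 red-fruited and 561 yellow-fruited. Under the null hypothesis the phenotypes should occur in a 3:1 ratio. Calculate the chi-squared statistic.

Under the 3:1 hypothesis (Σ ratio = 4, N = 2176):
  red-fruited: 2176 × 3/4 = 1632
  yellow-fruited: 2176 × 1/4 = 544
χ² = Σ (O − E)² / E
  red-fruited: (1615 − 1632)² / 1632 = 0.1771
  yellow-fruited: (561 − 544)² / 544 = 0.5312
χ² = 0.1771 + 0.5312 = 0.7083 ≈ 0.708

0.708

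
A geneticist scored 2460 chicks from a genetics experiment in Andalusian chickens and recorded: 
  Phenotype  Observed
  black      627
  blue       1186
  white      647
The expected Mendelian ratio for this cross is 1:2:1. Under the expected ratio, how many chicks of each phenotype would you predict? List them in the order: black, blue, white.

Total ratio parts = 4. Expected numbers out of 2460:
  black: 2460 × 1/4 = 615
  blue: 2460 × 2/4 = 1230
  white: 2460 × 1/4 = 615

615, 1230, 615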